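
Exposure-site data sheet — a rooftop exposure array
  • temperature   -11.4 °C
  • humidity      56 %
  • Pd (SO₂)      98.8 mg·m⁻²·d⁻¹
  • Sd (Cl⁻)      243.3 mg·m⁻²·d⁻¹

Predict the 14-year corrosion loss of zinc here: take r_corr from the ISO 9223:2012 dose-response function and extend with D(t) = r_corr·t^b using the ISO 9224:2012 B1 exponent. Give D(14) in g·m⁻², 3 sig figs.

zinc: f(T) = +0.038·(T−10) [T≤10 °C] = -0.8132
  SO₂ term: 0.0129·98.8^0.44·exp(0.046·56-0.8132) = 0.5674
  Cl⁻ term: 0.0175·243.3^0.57·exp(0.008·56+0.085·-11.4) = 0.2382
  r_corr = 0.5674 + 0.2382 = 0.8055 μm/a
Long-term exponent b (ISO 9224 Table 2, B1) = 0.813
  D(14) = 0.8055 × 14^0.813 = 0.8055 × 8.547 = 6.885 μm
  Mass loss = 6.885 μm × 7.14 g/cm³ = 49.16 g·m⁻²

D(14) = 49.2 g·m⁻²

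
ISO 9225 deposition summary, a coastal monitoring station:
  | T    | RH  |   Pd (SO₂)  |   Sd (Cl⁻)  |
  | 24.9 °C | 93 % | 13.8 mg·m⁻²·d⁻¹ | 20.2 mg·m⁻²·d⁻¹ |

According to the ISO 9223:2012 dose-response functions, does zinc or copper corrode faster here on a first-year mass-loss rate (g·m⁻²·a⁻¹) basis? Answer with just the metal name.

zinc: f(T) = -0.071·(T−10) [T>10 °C] = -1.0579
  sulphur-dioxide contribution → 1.025 μm/a
  chloride contribution → 1.696 μm/a
  total first-year rate 2.721 μm/a
  mass loss = 2.721 μm/a × 7.14 g/cm³ = 19.42 g·m⁻²·a⁻¹
copper: T>10 °C ⇒ hinge -0.080·(24.9−10) = -1.1920
  sulphur-dioxide contribution → 0.769 μm/a
  chloride contribution → 2.224 μm/a
  total first-year rate 2.993 μm/a
  mass loss = 2.993 μm/a × 8.96 g/cm³ = 26.81 g·m⁻²·a⁻¹
Ordering by g·m⁻²·a⁻¹: copper (26.8) > zinc (19.4)

copper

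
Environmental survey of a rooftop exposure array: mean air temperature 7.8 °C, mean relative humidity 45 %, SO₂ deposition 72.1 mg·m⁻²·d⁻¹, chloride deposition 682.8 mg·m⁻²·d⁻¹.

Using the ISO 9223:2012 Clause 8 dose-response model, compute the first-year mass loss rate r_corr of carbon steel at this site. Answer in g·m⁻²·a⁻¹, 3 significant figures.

carbon steel: temperature factor f = +0.150·(-2.2) = -0.3300
  sulphur-dioxide contribution → 28.95 μm/a
  chloride contribution → 35.18 μm/a
  ⇒ r_corr(carbon steel) = 64.13 μm/a
Convert to mass loss: 64.13 μm/a × 7.85 g/cm³ = 503.4 g·m⁻²·a⁻¹

r_corr = 503 g·m⁻²·a⁻¹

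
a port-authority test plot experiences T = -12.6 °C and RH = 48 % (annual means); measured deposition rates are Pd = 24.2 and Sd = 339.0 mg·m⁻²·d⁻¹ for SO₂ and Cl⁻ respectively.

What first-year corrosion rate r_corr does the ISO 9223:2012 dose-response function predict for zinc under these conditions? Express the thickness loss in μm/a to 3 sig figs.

zinc: f(T) = +0.038·(T−10) [T≤10 °C] = -0.8588
  SO₂ term: 0.0129·24.2^0.44·exp(0.046·48-0.8588) = 0.202
  Cl⁻ term: 0.0175·339.0^0.57·exp(0.008·48+0.085·-12.6) = 0.2437
  sum: 0.202 + 0.2437 → r_corr = 0.4458 μm/a

r_corr = 0.446 μm/a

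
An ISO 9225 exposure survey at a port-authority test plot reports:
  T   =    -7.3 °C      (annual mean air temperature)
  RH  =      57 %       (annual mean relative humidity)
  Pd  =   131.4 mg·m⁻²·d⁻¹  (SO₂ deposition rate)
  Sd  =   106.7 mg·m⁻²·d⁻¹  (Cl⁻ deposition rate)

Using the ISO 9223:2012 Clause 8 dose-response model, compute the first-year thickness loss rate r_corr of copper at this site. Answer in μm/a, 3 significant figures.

copper: T≤10 °C ⇒ hinge +0.126·(-7.3−10) = -2.1798
  sulphur-dioxide contribution → 0.06151 μm/a
  chloride contribution → 0.1969 μm/a
  total first-year rate 0.2584 μm/a

r_corr = 0.258 μm/a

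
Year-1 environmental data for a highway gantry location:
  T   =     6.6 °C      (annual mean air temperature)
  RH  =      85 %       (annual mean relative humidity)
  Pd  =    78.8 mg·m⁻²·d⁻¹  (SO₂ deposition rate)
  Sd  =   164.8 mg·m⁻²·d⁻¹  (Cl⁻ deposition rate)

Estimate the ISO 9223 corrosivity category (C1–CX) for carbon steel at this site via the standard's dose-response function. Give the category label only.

carbon steel: temperature factor f = +0.150·(-3.4) = -0.5100
  SO₂ term: 1.77·78.8^0.52·exp(0.02·85-0.5100) = 56.36
  Cl⁻ term: 0.102·164.8^0.62·exp(0.033·85+0.04·6.6) = 52
  sum: 56.36 + 52 → r_corr = 108.4 μm/a
108 μm/a falls in (80, 200] for carbon steel → category C5

C5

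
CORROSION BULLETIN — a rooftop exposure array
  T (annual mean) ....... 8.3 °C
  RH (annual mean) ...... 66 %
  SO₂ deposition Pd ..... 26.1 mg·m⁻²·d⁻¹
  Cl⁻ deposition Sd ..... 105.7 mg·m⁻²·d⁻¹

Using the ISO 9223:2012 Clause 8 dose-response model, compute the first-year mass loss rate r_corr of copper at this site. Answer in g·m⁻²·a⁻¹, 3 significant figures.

copper: T≤10 °C ⇒ hinge +0.126·(8.3−10) = -0.2142
  SO₂ term: 0.0053·26.1^0.26·exp(0.059·66-0.2142) = 0.4906
  Sd branch = 0.01025·Sd^0.27·e^(0.036·RH+0.049·T) = 0.5831 μm/a
  sum: 0.4906 + 0.5831 → r_corr = 1.074 μm/a
Convert to mass loss: 1.074 μm/a × 8.96 g/cm³ = 9.62 g·m⁻²·a⁻¹

r_corr = 9.62 g·m⁻²·a⁻¹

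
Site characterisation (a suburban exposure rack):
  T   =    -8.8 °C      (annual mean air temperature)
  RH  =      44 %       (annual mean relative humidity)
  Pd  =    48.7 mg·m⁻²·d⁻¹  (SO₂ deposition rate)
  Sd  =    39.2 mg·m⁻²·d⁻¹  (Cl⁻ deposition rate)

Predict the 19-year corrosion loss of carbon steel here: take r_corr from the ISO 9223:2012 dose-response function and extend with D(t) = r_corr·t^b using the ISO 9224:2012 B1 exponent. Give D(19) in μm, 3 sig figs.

D(19) = 22.8 μm

carbon steel: temperature factor f = +0.150·(-18.8) = -2.8200
  SO₂ term: 1.77·48.7^0.52·exp(0.02·44-2.8200) = 1.918
  Sd branch = 0.102·Sd^0.62·e^(0.033·RH+0.04·T) = 2.98 μm/a
  sum: 1.918 + 2.98 → r_corr = 4.898 μm/a
Power-law: D(19) = r_corr · 19^0.523
  D(19) = 4.898 × 19^0.523 = 4.898 × 4.664 = 22.85 μm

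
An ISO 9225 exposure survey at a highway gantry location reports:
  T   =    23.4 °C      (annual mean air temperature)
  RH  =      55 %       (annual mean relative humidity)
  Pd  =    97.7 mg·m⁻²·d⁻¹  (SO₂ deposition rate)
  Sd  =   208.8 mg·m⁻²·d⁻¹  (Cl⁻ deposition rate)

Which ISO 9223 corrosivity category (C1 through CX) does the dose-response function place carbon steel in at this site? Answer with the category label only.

carbon steel: temperature factor f = -0.054·(13.4) = -0.7236
  Pd branch = 1.77·Pd^0.52·e^(0.02·RH+f) = 27.94 μm/a
  Sd branch = 0.102·Sd^0.62·e^(0.033·RH+0.04·T) = 43.81 μm/a
  r_corr = 27.94 + 43.81 = 71.75 μm/a
71.7 μm/a falls in (50, 80] for carbon steel → category C4

C4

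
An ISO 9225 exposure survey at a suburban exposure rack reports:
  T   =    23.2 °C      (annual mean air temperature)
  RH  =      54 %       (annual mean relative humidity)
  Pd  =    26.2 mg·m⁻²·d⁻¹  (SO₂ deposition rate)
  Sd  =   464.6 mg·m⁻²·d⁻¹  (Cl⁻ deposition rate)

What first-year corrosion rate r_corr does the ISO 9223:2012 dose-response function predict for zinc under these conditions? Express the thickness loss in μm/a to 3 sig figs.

zinc: temperature factor f = -0.071·(13.2) = -0.9372
  Pd branch = 0.0129·Pd^0.44·e^(0.046·RH+f) = 0.2549 μm/a
  Sd branch = 0.0175·Sd^0.57·e^(0.008·RH+0.085·T) = 6.417 μm/a
  r_corr = 0.2549 + 6.417 = 6.672 μm/a

r_corr = 6.67 μm/a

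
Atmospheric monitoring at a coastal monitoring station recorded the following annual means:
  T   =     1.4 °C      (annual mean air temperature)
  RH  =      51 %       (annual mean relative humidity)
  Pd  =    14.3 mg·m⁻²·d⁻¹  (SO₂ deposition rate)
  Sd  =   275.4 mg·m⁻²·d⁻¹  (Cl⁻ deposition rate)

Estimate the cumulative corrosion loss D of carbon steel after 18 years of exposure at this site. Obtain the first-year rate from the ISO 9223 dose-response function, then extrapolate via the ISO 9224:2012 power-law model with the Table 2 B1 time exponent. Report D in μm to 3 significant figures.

D(18) = 110 μm

carbon steel: T≤10 °C ⇒ hinge +0.150·(1.4−10) = -1.2900
  sulphur-dioxide contribution → 5.389 μm/a
  chloride contribution → 18.91 μm/a
  ⇒ r_corr(carbon steel) = 24.3 μm/a
Power-law: D(18) = r_corr · 18^0.523
  D(18) = 24.3 × 18^0.523 = 24.3 × 4.534 = 110.2 μm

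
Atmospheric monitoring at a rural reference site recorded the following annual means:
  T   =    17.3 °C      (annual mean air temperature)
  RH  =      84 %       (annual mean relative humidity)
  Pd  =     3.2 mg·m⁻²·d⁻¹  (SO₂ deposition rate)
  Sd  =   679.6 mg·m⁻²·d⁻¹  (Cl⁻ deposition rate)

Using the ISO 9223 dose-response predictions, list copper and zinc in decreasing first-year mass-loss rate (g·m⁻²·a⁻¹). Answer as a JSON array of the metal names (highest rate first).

["zinc", "copper"]

copper: temperature factor f = -0.080·(7.3) = -0.5840
  SO₂ term: 0.0053·3.2^0.26·exp(0.059·84-0.5840) = 0.568
  Sd branch = 0.01025·Sd^0.27·e^(0.036·RH+0.049·T) = 2.863 μm/a
  sum: 0.568 + 2.863 → r_corr = 3.431 μm/a
  mass loss = 3.431 μm/a × 8.96 g/cm³ = 30.75 g·m⁻²·a⁻¹
zinc: temperature factor f = -0.071·(7.3) = -0.5183
  Pd branch = 0.0129·Pd^0.44·e^(0.046·RH+f) = 0.6108 μm/a
  Cl⁻ term: 0.0175·679.6^0.57·exp(0.008·84+0.085·17.3) = 6.136
  sum: 0.6108 + 6.136 → r_corr = 6.747 μm/a
  mass loss = 6.747 μm/a × 7.14 g/cm³ = 48.17 g·m⁻²·a⁻¹
Ordering by g·m⁻²·a⁻¹: zinc (48.2) > copper (30.7)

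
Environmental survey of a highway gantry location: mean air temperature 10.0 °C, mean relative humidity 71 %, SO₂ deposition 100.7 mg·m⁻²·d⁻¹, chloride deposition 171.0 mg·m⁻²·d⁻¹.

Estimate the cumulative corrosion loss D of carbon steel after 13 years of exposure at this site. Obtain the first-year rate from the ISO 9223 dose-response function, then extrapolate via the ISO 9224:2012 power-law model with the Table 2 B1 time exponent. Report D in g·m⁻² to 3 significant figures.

carbon steel: temperature factor f = +0.150·(0.0) = +0.0000
  sulphur-dioxide contribution → 80.58 μm/a
  chloride contribution → 38.4 μm/a
  ⇒ r_corr(carbon steel) = 119 μm/a
ISO 9224: D(t) = r_corr · t^b with b = 0.523 (carbon steel, B1)
  D(13) = 119 × 13^0.523 = 119 × 3.825 = 455.1 μm
  Mass loss = 455.1 μm × 7.85 g/cm³ = 3572 g·m⁻²

D(13) = 3.57e+03 g·m⁻²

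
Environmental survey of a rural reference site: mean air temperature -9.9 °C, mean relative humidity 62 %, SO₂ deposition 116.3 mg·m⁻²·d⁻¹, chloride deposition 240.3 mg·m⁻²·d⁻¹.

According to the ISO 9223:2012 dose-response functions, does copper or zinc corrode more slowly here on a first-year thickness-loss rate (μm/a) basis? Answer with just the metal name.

copper

copper: T≤10 °C ⇒ hinge +0.126·(-9.9−10) = -2.5074
  SO₂ term: 0.0053·116.3^0.26·exp(0.059·62-2.5074) = 0.05768
  Sd branch = 0.01025·Sd^0.27·e^(0.036·RH+0.049·T) = 0.2583 μm/a
  r_corr = 0.05768 + 0.2583 = 0.316 μm/a
zinc: temperature factor f = +0.038·(-19.9) = -0.7562
  SO₂ term: 0.0129·116.3^0.44·exp(0.046·62-0.7562) = 0.8504
  Sd branch = 0.0175·Sd^0.57·e^(0.008·RH+0.085·T) = 0.2819 μm/a
  sum: 0.8504 + 0.2819 → r_corr = 1.132 μm/a
Ordering by μm/a: zinc (1.13) > copper (0.316)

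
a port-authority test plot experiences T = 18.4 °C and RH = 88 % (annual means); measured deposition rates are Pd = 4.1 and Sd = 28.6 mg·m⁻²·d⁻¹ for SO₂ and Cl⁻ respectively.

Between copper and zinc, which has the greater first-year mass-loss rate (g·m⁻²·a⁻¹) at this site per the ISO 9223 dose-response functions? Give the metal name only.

copper

copper: T>10 °C ⇒ hinge -0.080·(18.4−10) = -0.6720
  sulphur-dioxide contribution → 0.7024 μm/a
  chloride contribution → 1.484 μm/a
  ⇒ r_corr(copper) = 2.186 μm/a
  mass loss = 2.186 μm/a × 8.96 g/cm³ = 19.59 g·m⁻²·a⁻¹
zinc: f(T) = -0.071·(T−10) [T>10 °C] = -0.5964
  sulphur-dioxide contribution → 0.7572 μm/a
  chloride contribution → 1.143 μm/a
  total first-year rate 1.9 μm/a
  mass loss = 1.9 μm/a × 7.14 g/cm³ = 13.57 g·m⁻²·a⁻¹
Ordering by g·m⁻²·a⁻¹: copper (19.6) > zinc (13.6)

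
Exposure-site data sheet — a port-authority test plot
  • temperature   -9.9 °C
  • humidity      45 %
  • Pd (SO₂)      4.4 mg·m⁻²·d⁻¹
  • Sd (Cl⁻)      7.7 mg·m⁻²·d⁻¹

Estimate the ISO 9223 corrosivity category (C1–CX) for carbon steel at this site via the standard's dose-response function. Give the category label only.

carbon steel: f(T) = +0.150·(T−10) [T≤10 °C] = -2.9850
  sulphur-dioxide contribution → 0.4754 μm/a
  chloride contribution → 1.074 μm/a
  ⇒ r_corr(carbon steel) = 1.55 μm/a
1.55 μm/a falls in (1.3, 25] for carbon steel → category C2

C2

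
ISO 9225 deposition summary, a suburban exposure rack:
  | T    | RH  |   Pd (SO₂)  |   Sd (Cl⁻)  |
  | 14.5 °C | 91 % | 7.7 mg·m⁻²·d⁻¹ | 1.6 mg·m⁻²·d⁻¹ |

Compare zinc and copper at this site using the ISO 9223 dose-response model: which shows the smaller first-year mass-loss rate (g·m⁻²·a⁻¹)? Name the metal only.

zinc

zinc: f(T) = -0.071·(T−10) [T>10 °C] = -0.3195
  Pd branch = 0.0129·Pd^0.44·e^(0.046·RH+f) = 1.513 μm/a
  Cl⁻ term: 0.0175·1.6^0.57·exp(0.008·91+0.085·14.5) = 0.1625
  sum: 1.513 + 0.1625 → r_corr = 1.676 μm/a
  mass loss = 1.676 μm/a × 7.14 g/cm³ = 11.96 g·m⁻²·a⁻¹
copper: T>10 °C ⇒ hinge -0.080·(14.5−10) = -0.3600
  Pd branch = 0.0053·Pd^0.26·e^(0.059·RH+f) = 1.349 μm/a
  Sd branch = 0.01025·Sd^0.27·e^(0.036·RH+0.049·T) = 0.6268 μm/a
  r_corr = 1.349 + 0.6268 = 1.976 μm/a
  mass loss = 1.976 μm/a × 8.96 g/cm³ = 17.71 g·m⁻²·a⁻¹
Ordering by g·m⁻²·a⁻¹: copper (17.7) > zinc (12)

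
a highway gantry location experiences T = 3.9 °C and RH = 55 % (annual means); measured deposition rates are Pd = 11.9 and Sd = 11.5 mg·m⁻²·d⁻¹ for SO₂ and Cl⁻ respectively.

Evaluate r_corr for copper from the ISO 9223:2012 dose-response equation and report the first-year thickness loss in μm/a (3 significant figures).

copper: f(T) = +0.126·(T−10) [T≤10 °C] = -0.7686
  Pd branch = 0.0053·Pd^0.26·e^(0.059·RH+f) = 0.1201 μm/a
  Cl⁻ term: 0.01025·11.5^0.27·exp(0.036·55+0.049·3.9) = 0.1738
  r_corr = 0.1201 + 0.1738 = 0.2938 μm/a

r_corr = 0.294 μm/a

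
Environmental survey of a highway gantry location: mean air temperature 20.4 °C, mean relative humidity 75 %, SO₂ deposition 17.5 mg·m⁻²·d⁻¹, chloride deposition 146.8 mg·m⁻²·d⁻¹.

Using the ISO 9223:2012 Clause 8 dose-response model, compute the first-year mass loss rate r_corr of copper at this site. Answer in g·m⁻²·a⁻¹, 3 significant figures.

r_corr = 17.9 g·m⁻²·a⁻¹

copper: f(T) = -0.080·(T−10) [T>10 °C] = -0.8320
  SO₂ term: 0.0053·17.5^0.26·exp(0.059·75-0.8320) = 0.4054
  Cl⁻ term: 0.01025·146.8^0.27·exp(0.036·75+0.049·20.4) = 1.594
  r_corr = 0.4054 + 1.594 = 1.999 μm/a
Convert to mass loss: 1.999 μm/a × 8.96 g/cm³ = 17.91 g·m⁻²·a⁻¹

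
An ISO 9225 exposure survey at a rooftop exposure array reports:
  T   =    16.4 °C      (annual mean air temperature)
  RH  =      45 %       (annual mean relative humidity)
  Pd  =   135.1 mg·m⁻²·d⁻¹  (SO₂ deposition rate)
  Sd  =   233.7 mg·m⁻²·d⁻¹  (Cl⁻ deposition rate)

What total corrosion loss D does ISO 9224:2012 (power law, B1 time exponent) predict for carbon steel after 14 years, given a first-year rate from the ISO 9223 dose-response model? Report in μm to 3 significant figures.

carbon steel: temperature factor f = -0.054·(6.4) = -0.3456
  Pd branch = 1.77·Pd^0.52·e^(0.02·RH+f) = 39.51 μm/a
  Sd branch = 0.102·Sd^0.62·e^(0.033·RH+0.04·T) = 25.53 μm/a
  sum: 39.51 + 25.53 → r_corr = 65.03 μm/a
Power-law: D(14) = r_corr · 14^0.523
  D(14) = 65.03 × 14^0.523 = 65.03 × 3.976 = 258.6 μm

D(14) = 259 μm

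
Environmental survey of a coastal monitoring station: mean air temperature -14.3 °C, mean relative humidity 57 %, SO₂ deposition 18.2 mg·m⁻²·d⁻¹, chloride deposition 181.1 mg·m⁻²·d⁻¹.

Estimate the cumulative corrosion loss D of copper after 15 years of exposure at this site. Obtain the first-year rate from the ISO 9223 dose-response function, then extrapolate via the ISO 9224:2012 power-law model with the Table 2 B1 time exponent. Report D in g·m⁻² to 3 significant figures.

copper: temperature factor f = +0.126·(-24.3) = -3.0618
  SO₂ term: 0.0053·18.2^0.26·exp(0.059·57-3.0618) = 0.01523
  Sd branch = 0.01025·Sd^0.27·e^(0.036·RH+0.049·T) = 0.1611 μm/a
  r_corr = 0.01523 + 0.1611 = 0.1764 μm/a
Power-law: D(15) = r_corr · 15^0.667
  D(15) = 0.1764 × 15^0.667 = 0.1764 × 6.088 = 1.074 μm
  Mass loss = 1.074 μm × 8.96 g/cm³ = 9.621 g·m⁻²

D(15) = 9.62 g·m⁻²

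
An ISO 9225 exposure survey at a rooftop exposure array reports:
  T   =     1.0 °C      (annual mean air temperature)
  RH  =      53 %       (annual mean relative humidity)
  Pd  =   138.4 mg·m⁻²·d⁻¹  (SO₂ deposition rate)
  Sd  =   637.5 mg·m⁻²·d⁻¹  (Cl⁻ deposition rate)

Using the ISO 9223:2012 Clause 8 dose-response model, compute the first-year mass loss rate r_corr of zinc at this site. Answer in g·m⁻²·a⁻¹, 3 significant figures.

zinc: f(T) = +0.038·(T−10) [T≤10 °C] = -0.3420
  sulphur-dioxide contribution → 0.9183 μm/a
  chloride contribution → 1.155 μm/a
  total first-year rate 2.073 μm/a
Convert to mass loss: 2.073 μm/a × 7.14 g/cm³ = 14.8 g·m⁻²·a⁻¹

r_corr = 14.8 g·m⁻²·a⁻¹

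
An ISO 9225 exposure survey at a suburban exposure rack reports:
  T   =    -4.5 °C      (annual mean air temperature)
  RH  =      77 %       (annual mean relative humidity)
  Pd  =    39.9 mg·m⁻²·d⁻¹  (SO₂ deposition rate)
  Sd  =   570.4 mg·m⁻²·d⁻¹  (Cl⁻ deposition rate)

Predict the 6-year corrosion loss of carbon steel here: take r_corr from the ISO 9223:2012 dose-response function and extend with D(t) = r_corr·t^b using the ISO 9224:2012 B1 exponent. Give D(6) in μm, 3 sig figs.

D(6) = 157 μm

carbon steel: f(T) = +0.150·(T−10) [T≤10 °C] = -2.1750
  Pd branch = 1.77·Pd^0.52·e^(0.02·RH+f) = 6.378 μm/a
  Sd branch = 0.102·Sd^0.62·e^(0.033·RH+0.04·T) = 55.31 μm/a
  sum: 6.378 + 55.31 → r_corr = 61.69 μm/a
Long-term exponent b (ISO 9224 Table 2, B1) = 0.523
  D(6) = 61.69 × 6^0.523 = 61.69 × 2.553 = 157.5 μm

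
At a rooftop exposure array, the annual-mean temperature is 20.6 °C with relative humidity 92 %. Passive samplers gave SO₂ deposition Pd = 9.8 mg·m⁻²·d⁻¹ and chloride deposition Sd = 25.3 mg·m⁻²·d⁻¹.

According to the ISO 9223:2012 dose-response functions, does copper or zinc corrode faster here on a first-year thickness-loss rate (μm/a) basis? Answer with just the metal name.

copper: f(T) = -0.080·(T−10) [T>10 °C] = -0.8480
  SO₂ term: 0.0053·9.8^0.26·exp(0.059·92-0.8480) = 0.9355
  Cl⁻ term: 0.01025·25.3^0.27·exp(0.036·92+0.049·20.6) = 1.846
  r_corr = 0.9355 + 1.846 = 2.782 μm/a
zinc: f(T) = -0.071·(T−10) [T>10 °C] = -0.7526
  SO₂ term: 0.0129·9.8^0.44·exp(0.046·92-0.7526) = 1.142
  Cl⁻ term: 0.0175·25.3^0.57·exp(0.008·92+0.085·20.6) = 1.327
  r_corr = 1.142 + 1.327 = 2.469 μm/a
Ordering by μm/a: copper (2.78) > zinc (2.47)

copper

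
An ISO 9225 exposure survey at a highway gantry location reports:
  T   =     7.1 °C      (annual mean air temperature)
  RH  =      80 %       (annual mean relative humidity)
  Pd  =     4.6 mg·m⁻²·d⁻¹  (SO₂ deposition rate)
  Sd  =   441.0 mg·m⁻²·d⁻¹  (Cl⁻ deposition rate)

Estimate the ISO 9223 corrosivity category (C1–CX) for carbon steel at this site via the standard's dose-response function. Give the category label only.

carbon steel: temperature factor f = +0.150·(-2.9) = -0.4350
  SO₂ term: 1.77·4.6^0.52·exp(0.02·80-0.4350) = 12.55
  Cl⁻ term: 0.102·441.0^0.62·exp(0.033·80+0.04·7.1) = 82.8
  sum: 12.55 + 82.8 → r_corr = 95.35 μm/a
95.3 μm/a falls in (80, 200] for carbon steel → category C5

C5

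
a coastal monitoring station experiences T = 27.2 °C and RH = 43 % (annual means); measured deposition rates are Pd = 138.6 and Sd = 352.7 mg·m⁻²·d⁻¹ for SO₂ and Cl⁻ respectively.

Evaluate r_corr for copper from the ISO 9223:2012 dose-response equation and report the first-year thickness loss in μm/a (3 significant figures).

copper: f(T) = -0.080·(T−10) [T>10 °C] = -1.3760
  Pd branch = 0.0053·Pd^0.26·e^(0.059·RH+f) = 0.061 μm/a
  Sd branch = 0.01025·Sd^0.27·e^(0.036·RH+0.049·T) = 0.8905 μm/a
  r_corr = 0.061 + 0.8905 = 0.9515 μm/a

r_corr = 0.952 μm/a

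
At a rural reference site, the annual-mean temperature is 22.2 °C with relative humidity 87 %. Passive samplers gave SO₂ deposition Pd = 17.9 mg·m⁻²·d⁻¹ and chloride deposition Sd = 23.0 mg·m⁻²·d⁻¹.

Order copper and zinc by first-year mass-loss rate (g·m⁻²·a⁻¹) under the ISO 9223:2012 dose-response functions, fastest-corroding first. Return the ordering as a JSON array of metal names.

copper: temperature factor f = -0.080·(12.2) = -0.9760
  sulphur-dioxide contribution → 0.7168 μm/a
  chloride contribution → 1.626 μm/a
  ⇒ r_corr(copper) = 2.342 μm/a
  mass loss = 2.342 μm/a × 8.96 g/cm³ = 20.99 g·m⁻²·a⁻¹
zinc: T>10 °C ⇒ hinge -0.071·(22.2−10) = -0.8662
  sulphur-dioxide contribution → 1.056 μm/a
  chloride contribution → 1.384 μm/a
  total first-year rate 2.44 μm/a
  mass loss = 2.44 μm/a × 7.14 g/cm³ = 17.42 g·m⁻²·a⁻¹
Ordering by g·m⁻²·a⁻¹: copper (21) > zinc (17.4)

["copper", "zinc"]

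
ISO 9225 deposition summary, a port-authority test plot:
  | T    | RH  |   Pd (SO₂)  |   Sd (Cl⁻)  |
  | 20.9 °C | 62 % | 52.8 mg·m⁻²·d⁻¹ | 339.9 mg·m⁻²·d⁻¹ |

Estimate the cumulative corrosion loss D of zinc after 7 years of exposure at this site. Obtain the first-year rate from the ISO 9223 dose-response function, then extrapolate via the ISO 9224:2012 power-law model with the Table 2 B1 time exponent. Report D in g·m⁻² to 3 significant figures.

D(7) = 184 g·m⁻²

zinc: T>10 °C ⇒ hinge -0.071·(20.9−10) = -0.7739
  sulphur-dioxide contribution → 0.5903 μm/a
  chloride contribution → 4.708 μm/a
  ⇒ r_corr(zinc) = 5.298 μm/a
Long-term exponent b (ISO 9224 Table 2, B1) = 0.813
  D(7) = 5.298 × 7^0.813 = 5.298 × 4.865 = 25.78 μm
  Mass loss = 25.78 μm × 7.14 g/cm³ = 184 g·m⁻²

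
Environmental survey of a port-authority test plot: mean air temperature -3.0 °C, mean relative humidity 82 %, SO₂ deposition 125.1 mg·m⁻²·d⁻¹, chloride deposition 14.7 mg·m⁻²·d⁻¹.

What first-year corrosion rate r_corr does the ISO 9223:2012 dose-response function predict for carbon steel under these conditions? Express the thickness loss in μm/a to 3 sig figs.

r_corr = 23.2 μm/a

carbon steel: f(T) = +0.150·(T−10) [T≤10 °C] = -1.9500
  sulphur-dioxide contribution → 15.99 μm/a
  chloride contribution → 7.168 μm/a
  total first-year rate 23.16 μm/a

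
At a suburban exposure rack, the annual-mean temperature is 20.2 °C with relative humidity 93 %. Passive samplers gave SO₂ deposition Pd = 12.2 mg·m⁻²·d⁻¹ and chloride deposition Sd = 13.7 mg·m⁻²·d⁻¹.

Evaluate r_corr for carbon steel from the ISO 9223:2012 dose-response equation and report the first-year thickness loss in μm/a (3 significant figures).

r_corr = 49.0 μm/a

carbon steel: f(T) = -0.054·(T−10) [T>10 °C] = -0.5508
  sulphur-dioxide contribution → 24.07 μm/a
  chloride contribution → 24.95 μm/a
  ⇒ r_corr(carbon steel) = 49.02 μm/a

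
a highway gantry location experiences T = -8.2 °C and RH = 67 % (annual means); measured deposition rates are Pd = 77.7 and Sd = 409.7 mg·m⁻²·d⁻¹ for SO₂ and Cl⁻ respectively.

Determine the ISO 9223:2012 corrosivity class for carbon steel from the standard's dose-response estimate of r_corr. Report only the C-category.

C3

carbon steel: temperature factor f = +0.150·(-18.2) = -2.7300
  sulphur-dioxide contribution → 4.24 μm/a
  chloride contribution → 27.93 μm/a
  ⇒ r_corr(carbon steel) = 32.17 μm/a
Category bounds: 25…50 μm/a bracket r_corr ⇒ C3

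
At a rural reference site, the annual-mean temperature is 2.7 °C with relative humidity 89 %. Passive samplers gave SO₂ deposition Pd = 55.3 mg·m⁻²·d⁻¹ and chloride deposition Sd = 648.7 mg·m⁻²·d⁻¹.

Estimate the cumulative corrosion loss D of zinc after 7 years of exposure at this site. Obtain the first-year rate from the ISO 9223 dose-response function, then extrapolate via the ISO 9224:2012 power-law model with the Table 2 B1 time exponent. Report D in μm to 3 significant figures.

zinc: f(T) = +0.038·(T−10) [T≤10 °C] = -0.2774
  sulphur-dioxide contribution → 3.427 μm/a
  chloride contribution → 1.798 μm/a
  ⇒ r_corr(zinc) = 5.225 μm/a
Power-law: D(7) = r_corr · 7^0.813
  D(7) = 5.225 × 7^0.813 = 5.225 × 4.865 = 25.42 μm

D(7) = 25.4 μm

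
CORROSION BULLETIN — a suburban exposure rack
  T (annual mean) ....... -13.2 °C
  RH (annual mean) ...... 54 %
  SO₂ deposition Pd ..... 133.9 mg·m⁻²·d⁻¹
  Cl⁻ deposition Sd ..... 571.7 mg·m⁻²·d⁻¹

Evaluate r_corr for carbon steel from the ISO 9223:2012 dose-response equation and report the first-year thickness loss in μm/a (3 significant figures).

carbon steel: temperature factor f = +0.150·(-23.2) = -3.4800
  SO₂ term: 1.77·133.9^0.52·exp(0.02·54-3.4800) = 2.049
  Cl⁻ term: 0.102·571.7^0.62·exp(0.033·54+0.04·-13.2) = 18.31
  r_corr = 2.049 + 18.31 = 20.36 μm/a

r_corr = 20.4 μm/a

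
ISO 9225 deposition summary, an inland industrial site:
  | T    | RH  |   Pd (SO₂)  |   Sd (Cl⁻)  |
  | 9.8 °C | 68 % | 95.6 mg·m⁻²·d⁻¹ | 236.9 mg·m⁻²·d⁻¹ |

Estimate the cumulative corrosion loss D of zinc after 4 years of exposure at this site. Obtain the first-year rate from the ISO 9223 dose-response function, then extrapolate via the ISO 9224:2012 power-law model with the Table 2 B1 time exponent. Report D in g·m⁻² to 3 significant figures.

D(4) = 82.4 g·m⁻²

zinc: f(T) = +0.038·(T−10) [T≤10 °C] = -0.0076
  sulphur-dioxide contribution → 2.174 μm/a
  chloride contribution → 1.565 μm/a
  total first-year rate 3.739 μm/a
Power-law: D(4) = r_corr · 4^0.813
  D(4) = 3.739 × 4^0.813 = 3.739 × 3.087 = 11.54 μm
  Mass loss = 11.54 μm × 7.14 g/cm³ = 82.39 g·m⁻²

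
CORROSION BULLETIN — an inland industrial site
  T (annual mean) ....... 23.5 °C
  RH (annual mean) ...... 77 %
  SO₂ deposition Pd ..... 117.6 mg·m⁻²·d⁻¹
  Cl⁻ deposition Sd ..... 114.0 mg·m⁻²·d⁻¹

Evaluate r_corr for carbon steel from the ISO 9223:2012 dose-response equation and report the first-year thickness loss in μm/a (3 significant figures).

carbon steel: T>10 °C ⇒ hinge -0.054·(23.5−10) = -0.7290
  Pd branch = 1.77·Pd^0.52·e^(0.02·RH+f) = 47.51 μm/a
  Sd branch = 0.102·Sd^0.62·e^(0.033·RH+0.04·T) = 62.47 μm/a
  r_corr = 47.51 + 62.47 = 110 μm/a

r_corr = 110 μm/a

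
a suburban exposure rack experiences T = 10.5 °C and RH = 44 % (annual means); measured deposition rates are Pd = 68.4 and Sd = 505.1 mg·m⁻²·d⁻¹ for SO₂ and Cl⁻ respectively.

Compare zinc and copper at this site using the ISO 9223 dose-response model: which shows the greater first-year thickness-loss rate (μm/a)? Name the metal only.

zinc: temperature factor f = -0.071·(0.5) = -0.0355
  SO₂ term: 0.0129·68.4^0.44·exp(0.046·44-0.0355) = 0.6048
  Cl⁻ term: 0.0175·505.1^0.57·exp(0.008·44+0.085·10.5) = 2.111
  sum: 0.6048 + 2.111 → r_corr = 2.716 μm/a
copper: f(T) = -0.080·(T−10) [T>10 °C] = -0.0400
  SO₂ term: 0.0053·68.4^0.26·exp(0.059·44-0.0400) = 0.2049
  Sd branch = 0.01025·Sd^0.27·e^(0.036·RH+0.049·T) = 0.4487 μm/a
  sum: 0.2049 + 0.4487 → r_corr = 0.6536 μm/a
Ordering by μm/a: zinc (2.72) > copper (0.654)

zinc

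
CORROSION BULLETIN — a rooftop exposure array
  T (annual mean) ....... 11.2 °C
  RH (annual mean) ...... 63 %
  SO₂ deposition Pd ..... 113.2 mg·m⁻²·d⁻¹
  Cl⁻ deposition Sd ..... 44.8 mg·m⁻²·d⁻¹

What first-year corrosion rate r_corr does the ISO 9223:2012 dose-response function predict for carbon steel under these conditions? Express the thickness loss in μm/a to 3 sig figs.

r_corr = 81.9 μm/a

carbon steel: f(T) = -0.054·(T−10) [T>10 °C] = -0.0648
  sulphur-dioxide contribution → 68.4 μm/a
  chloride contribution → 13.49 μm/a
  ⇒ r_corr(carbon steel) = 81.88 μm/a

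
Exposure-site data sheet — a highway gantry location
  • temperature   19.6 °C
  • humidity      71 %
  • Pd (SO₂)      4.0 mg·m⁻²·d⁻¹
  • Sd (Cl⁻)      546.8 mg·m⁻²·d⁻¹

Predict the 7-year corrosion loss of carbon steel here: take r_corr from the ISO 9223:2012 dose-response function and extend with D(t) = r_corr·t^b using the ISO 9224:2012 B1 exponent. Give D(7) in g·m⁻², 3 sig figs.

D(7) = 2.71e+03 g·m⁻²

carbon steel: T>10 °C ⇒ hinge -0.054·(19.6−10) = -0.5184
  sulphur-dioxide contribution → 8.966 μm/a
  chloride contribution → 115.9 μm/a
  total first-year rate 124.9 μm/a
Power-law: D(7) = r_corr · 7^0.523
  D(7) = 124.9 × 7^0.523 = 124.9 × 2.767 = 345.5 μm
  Mass loss = 345.5 μm × 7.85 g/cm³ = 2712 g·m⁻²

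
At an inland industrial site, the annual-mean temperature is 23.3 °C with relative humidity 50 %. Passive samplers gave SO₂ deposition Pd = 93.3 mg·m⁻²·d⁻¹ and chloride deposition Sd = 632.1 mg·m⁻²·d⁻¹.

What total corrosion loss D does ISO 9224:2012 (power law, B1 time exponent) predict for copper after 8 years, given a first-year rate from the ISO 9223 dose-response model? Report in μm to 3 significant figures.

D(8) = 4.89 μm

copper: temperature factor f = -0.080·(13.3) = -1.0640
  Pd branch = 0.0053·Pd^0.26·e^(0.059·RH+f) = 0.1136 μm/a
  Sd branch = 0.01025·Sd^0.27·e^(0.036·RH+0.049·T) = 1.108 μm/a
  sum: 0.1136 + 1.108 → r_corr = 1.222 μm/a
Power-law: D(8) = r_corr · 8^0.667
  D(8) = 1.222 × 8^0.667 = 1.222 × 4.003 = 4.89 μm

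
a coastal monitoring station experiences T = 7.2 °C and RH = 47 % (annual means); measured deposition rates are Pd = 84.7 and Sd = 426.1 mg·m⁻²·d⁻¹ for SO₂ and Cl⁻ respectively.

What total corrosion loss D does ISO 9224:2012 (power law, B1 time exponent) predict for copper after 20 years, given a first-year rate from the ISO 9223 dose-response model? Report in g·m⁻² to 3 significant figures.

D(20) = 39.3 g·m⁻²

copper: T≤10 °C ⇒ hinge +0.126·(7.2−10) = -0.3528
  sulphur-dioxide contribution → 0.1891 μm/a
  chloride contribution → 0.4062 μm/a
  total first-year rate 0.5953 μm/a
Power-law: D(20) = r_corr · 20^0.667
  D(20) = 0.5953 × 20^0.667 = 0.5953 × 7.375 = 4.39 μm
  Mass loss = 4.39 μm × 8.96 g/cm³ = 39.34 g·m⁻²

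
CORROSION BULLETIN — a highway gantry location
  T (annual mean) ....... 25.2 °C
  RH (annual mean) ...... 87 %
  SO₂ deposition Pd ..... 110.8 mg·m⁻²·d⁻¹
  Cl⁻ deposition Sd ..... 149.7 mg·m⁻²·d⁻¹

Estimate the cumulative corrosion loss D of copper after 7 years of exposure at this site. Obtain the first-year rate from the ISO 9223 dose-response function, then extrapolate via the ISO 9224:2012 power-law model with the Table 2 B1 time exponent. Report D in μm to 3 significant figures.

copper: T>10 °C ⇒ hinge -0.080·(25.2−10) = -1.2160
  Pd branch = 0.0053·Pd^0.26·e^(0.059·RH+f) = 0.9057 μm/a
  Sd branch = 0.01025·Sd^0.27·e^(0.036·RH+0.049·T) = 3.123 μm/a
  sum: 0.9057 + 3.123 → r_corr = 4.028 μm/a
Long-term exponent b (ISO 9224 Table 2, B1) = 0.667
  D(7) = 4.028 × 7^0.667 = 4.028 × 3.662 = 14.75 μm

D(7) = 14.8 μm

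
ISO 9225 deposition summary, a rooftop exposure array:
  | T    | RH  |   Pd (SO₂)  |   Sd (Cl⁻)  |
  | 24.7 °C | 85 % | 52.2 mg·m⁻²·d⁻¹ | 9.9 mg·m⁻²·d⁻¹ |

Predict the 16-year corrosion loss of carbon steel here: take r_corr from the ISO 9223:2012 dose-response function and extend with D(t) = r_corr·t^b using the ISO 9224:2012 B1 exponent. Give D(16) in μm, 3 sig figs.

carbon steel: f(T) = -0.054·(T−10) [T>10 °C] = -0.7938
  SO₂ term: 1.77·52.2^0.52·exp(0.02·85-0.7938) = 34.25
  Sd branch = 0.102·Sd^0.62·e^(0.033·RH+0.04·T) = 18.76 μm/a
  r_corr = 34.25 + 18.76 = 53.01 μm/a
ISO 9224: D(t) = r_corr · t^b with b = 0.523 (carbon steel, B1)
  D(16) = 53.01 × 16^0.523 = 53.01 × 4.263 = 226 μm

D(16) = 226 μm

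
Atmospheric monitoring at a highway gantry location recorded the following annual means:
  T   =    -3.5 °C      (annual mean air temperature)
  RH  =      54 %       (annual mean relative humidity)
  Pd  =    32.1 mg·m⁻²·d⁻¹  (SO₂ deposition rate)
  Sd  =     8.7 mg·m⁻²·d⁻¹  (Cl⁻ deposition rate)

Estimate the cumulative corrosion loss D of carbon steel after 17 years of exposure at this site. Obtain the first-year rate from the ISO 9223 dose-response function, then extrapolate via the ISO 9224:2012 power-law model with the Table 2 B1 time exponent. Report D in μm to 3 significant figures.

carbon steel: temperature factor f = +0.150·(-13.5) = -2.0250
  Pd branch = 1.77·Pd^0.52·e^(0.02·RH+f) = 4.178 μm/a
  Cl⁻ term: 0.102·8.7^0.62·exp(0.033·54+0.04·-3.5) = 2.015
  r_corr = 4.178 + 2.015 = 6.193 μm/a
ISO 9224: D(t) = r_corr · t^b with b = 0.523 (carbon steel, B1)
  D(17) = 6.193 × 17^0.523 = 6.193 × 4.401 = 27.25 μm

D(17) = 27.3 μm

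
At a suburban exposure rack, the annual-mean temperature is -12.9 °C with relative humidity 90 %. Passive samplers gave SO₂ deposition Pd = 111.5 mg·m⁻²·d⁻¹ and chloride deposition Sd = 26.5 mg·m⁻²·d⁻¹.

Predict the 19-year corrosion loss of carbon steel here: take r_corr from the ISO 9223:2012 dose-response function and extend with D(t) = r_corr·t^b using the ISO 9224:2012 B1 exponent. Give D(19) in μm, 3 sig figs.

carbon steel: temperature factor f = +0.150·(-22.9) = -3.4350
  SO₂ term: 1.77·111.5^0.52·exp(0.02·90-3.4350) = 4.004
  Sd branch = 0.102·Sd^0.62·e^(0.033·RH+0.04·T) = 9.053 μm/a
  r_corr = 4.004 + 9.053 = 13.06 μm/a
Power-law: D(19) = r_corr · 19^0.523
  D(19) = 13.06 × 19^0.523 = 13.06 × 4.664 = 60.9 μm

D(19) = 60.9 μm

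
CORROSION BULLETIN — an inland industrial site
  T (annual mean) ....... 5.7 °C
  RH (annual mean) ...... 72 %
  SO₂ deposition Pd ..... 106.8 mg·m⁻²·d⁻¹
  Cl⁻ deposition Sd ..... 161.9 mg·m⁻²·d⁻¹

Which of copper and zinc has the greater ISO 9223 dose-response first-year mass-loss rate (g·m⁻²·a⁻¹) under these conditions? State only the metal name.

zinc

copper: temperature factor f = +0.126·(-4.3) = -0.5418
  Pd branch = 0.0053·Pd^0.26·e^(0.059·RH+f) = 0.7266 μm/a
  Cl⁻ term: 0.01025·161.9^0.27·exp(0.036·72+0.049·5.7) = 0.7148
  r_corr = 0.7266 + 0.7148 = 1.441 μm/a
  mass loss = 1.441 μm/a × 8.96 g/cm³ = 12.92 g·m⁻²·a⁻¹
zinc: T≤10 °C ⇒ hinge +0.038·(5.7−10) = -0.1634
  Pd branch = 0.0129·Pd^0.44·e^(0.046·RH+f) = 2.347 μm/a
  Cl⁻ term: 0.0175·161.9^0.57·exp(0.008·72+0.085·5.7) = 0.9181
  sum: 2.347 + 0.9181 → r_corr = 3.265 μm/a
  mass loss = 3.265 μm/a × 7.14 g/cm³ = 23.32 g·m⁻²·a⁻¹
Ordering by g·m⁻²·a⁻¹: zinc (23.3) > copper (12.9)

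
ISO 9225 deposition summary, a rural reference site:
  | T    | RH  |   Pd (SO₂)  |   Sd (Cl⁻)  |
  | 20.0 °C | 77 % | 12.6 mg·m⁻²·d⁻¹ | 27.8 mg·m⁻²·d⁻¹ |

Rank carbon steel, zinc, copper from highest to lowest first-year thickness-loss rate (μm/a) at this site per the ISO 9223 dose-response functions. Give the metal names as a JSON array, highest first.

["carbon steel", "zinc", "copper"]

carbon steel: f(T) = -0.054·(T−10) [T>10 °C] = -0.5400
  Pd branch = 1.77·Pd^0.52·e^(0.02·RH+f) = 17.97 μm/a
  Sd branch = 0.102·Sd^0.62·e^(0.033·RH+0.04·T) = 22.64 μm/a
  r_corr = 17.97 + 22.64 = 40.61 μm/a
zinc: f(T) = -0.071·(T−10) [T>10 °C] = -0.7100
  SO₂ term: 0.0129·12.6^0.44·exp(0.046·77-0.7100) = 0.6678
  Cl⁻ term: 0.0175·27.8^0.57·exp(0.008·77+0.085·20.0) = 1.18
  sum: 0.6678 + 1.18 → r_corr = 1.848 μm/a
copper: f(T) = -0.080·(T−10) [T>10 °C] = -0.8000
  SO₂ term: 0.0053·12.6^0.26·exp(0.059·77-0.8000) = 0.4325
  Sd branch = 0.01025·Sd^0.27·e^(0.036·RH+0.049·T) = 1.072 μm/a
  sum: 0.4325 + 1.072 → r_corr = 1.504 μm/a
Ordering by μm/a: carbon steel (40.6) > zinc (1.85) > copper (1.5)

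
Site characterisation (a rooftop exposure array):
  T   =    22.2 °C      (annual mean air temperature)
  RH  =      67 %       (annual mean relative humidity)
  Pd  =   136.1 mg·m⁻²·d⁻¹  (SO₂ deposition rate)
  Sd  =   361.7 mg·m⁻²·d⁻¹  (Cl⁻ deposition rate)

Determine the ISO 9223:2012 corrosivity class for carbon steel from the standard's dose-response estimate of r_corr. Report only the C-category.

C5

carbon steel: T>10 °C ⇒ hinge -0.054·(22.2−10) = -0.6588
  SO₂ term: 1.77·136.1^0.52·exp(0.02·67-0.6588) = 45.02
  Sd branch = 0.102·Sd^0.62·e^(0.033·RH+0.04·T) = 87.23 μm/a
  r_corr = 45.02 + 87.23 = 132.2 μm/a
Category bounds: 80…200 μm/a bracket r_corr ⇒ C5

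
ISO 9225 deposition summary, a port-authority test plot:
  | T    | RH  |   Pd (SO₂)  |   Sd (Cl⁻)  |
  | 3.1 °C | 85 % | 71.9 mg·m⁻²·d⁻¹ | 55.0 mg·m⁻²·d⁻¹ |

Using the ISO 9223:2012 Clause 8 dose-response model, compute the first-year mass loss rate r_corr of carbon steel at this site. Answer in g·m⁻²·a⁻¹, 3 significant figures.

carbon steel: f(T) = +0.150·(T−10) [T≤10 °C] = -1.0350
  Pd branch = 1.77·Pd^0.52·e^(0.02·RH+f) = 31.79 μm/a
  Sd branch = 0.102·Sd^0.62·e^(0.033·RH+0.04·T) = 22.89 μm/a
  r_corr = 31.79 + 22.89 = 54.68 μm/a
Convert to mass loss: 54.68 μm/a × 7.85 g/cm³ = 429.2 g·m⁻²·a⁻¹

r_corr = 429 g·m⁻²·a⁻¹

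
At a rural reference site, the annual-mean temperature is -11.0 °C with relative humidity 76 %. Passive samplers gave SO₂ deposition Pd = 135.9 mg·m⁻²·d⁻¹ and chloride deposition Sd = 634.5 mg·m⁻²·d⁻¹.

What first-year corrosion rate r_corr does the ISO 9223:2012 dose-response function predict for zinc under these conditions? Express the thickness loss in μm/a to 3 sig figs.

zinc: f(T) = +0.038·(T−10) [T≤10 °C] = -0.7980
  sulphur-dioxide contribution → 1.663 μm/a
  chloride contribution → 0.4994 μm/a
  ⇒ r_corr(zinc) = 2.163 μm/a

r_corr = 2.16 μm/a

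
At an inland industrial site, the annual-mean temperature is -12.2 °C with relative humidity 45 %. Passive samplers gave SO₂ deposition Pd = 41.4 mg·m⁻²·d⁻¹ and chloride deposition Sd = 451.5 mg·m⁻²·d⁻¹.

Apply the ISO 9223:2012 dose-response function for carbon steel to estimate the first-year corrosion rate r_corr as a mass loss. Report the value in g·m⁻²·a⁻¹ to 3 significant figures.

carbon steel: f(T) = +0.150·(T−10) [T≤10 °C] = -3.3300
  SO₂ term: 1.77·41.4^0.52·exp(0.02·45-3.3300) = 1.08
  Sd branch = 0.102·Sd^0.62·e^(0.033·RH+0.04·T) = 12.23 μm/a
  r_corr = 1.08 + 12.23 = 13.31 μm/a
Convert to mass loss: 13.31 μm/a × 7.85 g/cm³ = 104.5 g·m⁻²·a⁻¹

r_corr = 104 g·m⁻²·a⁻¹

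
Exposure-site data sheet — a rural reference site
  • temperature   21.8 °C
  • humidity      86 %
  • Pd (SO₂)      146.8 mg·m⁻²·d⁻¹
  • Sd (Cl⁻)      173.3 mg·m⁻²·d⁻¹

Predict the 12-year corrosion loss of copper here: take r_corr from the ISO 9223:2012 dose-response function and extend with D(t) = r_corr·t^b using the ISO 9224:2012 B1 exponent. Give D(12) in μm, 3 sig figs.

copper: f(T) = -0.080·(T−10) [T>10 °C] = -0.9440
  Pd branch = 0.0053·Pd^0.26·e^(0.059·RH+f) = 1.206 μm/a
  Cl⁻ term: 0.01025·173.3^0.27·exp(0.036·86+0.049·21.8) = 2.653
  r_corr = 1.206 + 2.653 = 3.858 μm/a
Long-term exponent b (ISO 9224 Table 2, B1) = 0.667
  D(12) = 3.858 × 12^0.667 = 3.858 × 5.246 = 20.24 μm

D(12) = 20.2 μm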